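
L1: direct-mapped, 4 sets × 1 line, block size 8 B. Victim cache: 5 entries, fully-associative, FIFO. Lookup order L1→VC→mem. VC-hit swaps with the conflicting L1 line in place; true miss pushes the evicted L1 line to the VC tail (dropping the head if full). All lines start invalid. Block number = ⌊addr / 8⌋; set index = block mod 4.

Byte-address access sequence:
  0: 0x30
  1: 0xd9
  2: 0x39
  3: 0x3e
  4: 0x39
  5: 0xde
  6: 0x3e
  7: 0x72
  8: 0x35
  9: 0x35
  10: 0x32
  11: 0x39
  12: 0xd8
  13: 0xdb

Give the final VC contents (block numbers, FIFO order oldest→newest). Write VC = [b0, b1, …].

#0 0x30→b6/s2 MISS; vc=[]
#1 0xd9→b27/s3 MISS; vc=[]
#2 0x39→b7/s3 MISS; vc=[27]
#3 0x3e→b7/s3 L1-HIT; vc=[27]
#4 0x39→b7/s3 L1-HIT; vc=[27]
#5 0xde→b27/s3 VC-HIT; vc=[7]
#6 0x3e→b7/s3 VC-HIT; vc=[27]
#7 0x72→b14/s2 MISS; vc=[27,6]
#8 0x35→b6/s2 VC-HIT; vc=[27,14]
#9 0x35→b6/s2 L1-HIT; vc=[27,14]
#10 0x32→b6/s2 L1-HIT; vc=[27,14]
#11 0x39→b7/s3 L1-HIT; vc=[27,14]
#12 0xd8→b27/s3 VC-HIT; vc=[7,14]
#13 0xdb→b27/s3 L1-HIT; vc=[7,14]

VC = [7, 14]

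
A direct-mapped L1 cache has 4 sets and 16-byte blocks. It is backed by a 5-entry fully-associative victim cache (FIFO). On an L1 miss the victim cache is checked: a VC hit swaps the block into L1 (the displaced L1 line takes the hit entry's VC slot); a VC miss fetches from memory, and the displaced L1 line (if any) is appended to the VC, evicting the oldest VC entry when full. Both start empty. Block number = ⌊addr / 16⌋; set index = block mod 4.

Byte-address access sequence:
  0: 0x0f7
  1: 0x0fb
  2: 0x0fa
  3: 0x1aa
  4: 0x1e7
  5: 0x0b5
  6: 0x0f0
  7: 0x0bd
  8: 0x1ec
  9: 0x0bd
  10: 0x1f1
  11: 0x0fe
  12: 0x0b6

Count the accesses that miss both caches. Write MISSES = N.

MISSES = 5

#0 0xf7→b15/s3 MISS; vc=[]
#1 0xfb→b15/s3 L1-HIT; vc=[]
#2 0xfa→b15/s3 L1-HIT; vc=[]
#3 0x1aa→b26/s2 MISS; vc=[]
#4 0x1e7→b30/s2 MISS; vc=[26]
#5 0xb5→b11/s3 MISS; vc=[26,15]
#6 0xf0→b15/s3 VC-HIT; vc=[26,11]
#7 0xbd→b11/s3 VC-HIT; vc=[26,15]
#8 0x1ec→b30/s2 L1-HIT; vc=[26,15]
#9 0xbd→b11/s3 L1-HIT; vc=[26,15]
#10 0x1f1→b31/s3 MISS; vc=[26,15,11]
#11 0xfe→b15/s3 VC-HIT; vc=[26,31,11]
#12 0xb6→b11/s3 VC-HIT; vc=[26,31,15]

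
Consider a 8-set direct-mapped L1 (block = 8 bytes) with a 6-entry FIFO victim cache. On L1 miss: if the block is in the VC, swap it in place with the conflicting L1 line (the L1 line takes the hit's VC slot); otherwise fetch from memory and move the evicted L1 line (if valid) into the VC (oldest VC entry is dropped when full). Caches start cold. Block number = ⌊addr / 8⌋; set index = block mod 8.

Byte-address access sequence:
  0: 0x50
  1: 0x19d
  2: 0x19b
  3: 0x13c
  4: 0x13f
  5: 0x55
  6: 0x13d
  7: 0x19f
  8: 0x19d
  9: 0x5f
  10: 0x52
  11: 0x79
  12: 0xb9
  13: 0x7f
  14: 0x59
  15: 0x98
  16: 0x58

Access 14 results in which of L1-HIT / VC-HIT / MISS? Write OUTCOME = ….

  [0] addr=0x50 blk=10 s=2: MISS | VC []
  [1] addr=0x19d blk=51 s=3: MISS | VC []
  [2] addr=0x19b blk=51 s=3: L1-HIT | VC []
  [3] addr=0x13c blk=39 s=7: MISS | VC []
  [4] addr=0x13f blk=39 s=7: L1-HIT | VC []
  [5] addr=0x55 blk=10 s=2: L1-HIT | VC []
  [6] addr=0x13d blk=39 s=7: L1-HIT | VC []
  [7] addr=0x19f blk=51 s=3: L1-HIT | VC []
  [8] addr=0x19d blk=51 s=3: L1-HIT | VC []
  [9] addr=0x5f blk=11 s=3: MISS | VC [51]
  [10] addr=0x52 blk=10 s=2: L1-HIT | VC [51]
  [11] addr=0x79 blk=15 s=7: MISS | VC [51, 39]
  [12] addr=0xb9 blk=23 s=7: MISS | VC [51, 39, 15]
  [13] addr=0x7f blk=15 s=7: VC-HIT | VC [51, 39, 23]
  [14] addr=0x59 blk=11 s=3: L1-HIT | VC [51, 39, 23]
  [15] addr=0x98 blk=19 s=3: MISS | VC [51, 39, 23, 11]
  [16] addr=0x58 blk=11 s=3: VC-HIT | VC [51, 39, 23, 19]

OUTCOME = L1-HIT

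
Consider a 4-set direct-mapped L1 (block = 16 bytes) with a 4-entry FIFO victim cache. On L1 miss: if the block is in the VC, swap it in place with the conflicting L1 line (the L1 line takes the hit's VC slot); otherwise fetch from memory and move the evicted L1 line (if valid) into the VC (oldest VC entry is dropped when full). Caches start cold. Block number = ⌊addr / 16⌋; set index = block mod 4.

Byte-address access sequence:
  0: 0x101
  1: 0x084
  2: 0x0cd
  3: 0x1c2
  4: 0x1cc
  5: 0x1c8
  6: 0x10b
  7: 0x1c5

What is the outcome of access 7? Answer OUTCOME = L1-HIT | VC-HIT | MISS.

0: 0x101 (blk 16, set 0) → MISS  vc=[]
1: 0x84 (blk 8, set 0) → MISS  vc=[16]
2: 0xcd (blk 12, set 0) → MISS  vc=[16, 8]
3: 0x1c2 (blk 28, set 0) → MISS  vc=[16, 8, 12]
4: 0x1cc (blk 28, set 0) → L1-HIT  vc=[16, 8, 12]
5: 0x1c8 (blk 28, set 0) → L1-HIT  vc=[16, 8, 12]
6: 0x10b (blk 16, set 0) → VC-HIT  vc=[28, 8, 12]
7: 0x1c5 (blk 28, set 0) → VC-HIT  vc=[16, 8, 12]

OUTCOME = VC-HIT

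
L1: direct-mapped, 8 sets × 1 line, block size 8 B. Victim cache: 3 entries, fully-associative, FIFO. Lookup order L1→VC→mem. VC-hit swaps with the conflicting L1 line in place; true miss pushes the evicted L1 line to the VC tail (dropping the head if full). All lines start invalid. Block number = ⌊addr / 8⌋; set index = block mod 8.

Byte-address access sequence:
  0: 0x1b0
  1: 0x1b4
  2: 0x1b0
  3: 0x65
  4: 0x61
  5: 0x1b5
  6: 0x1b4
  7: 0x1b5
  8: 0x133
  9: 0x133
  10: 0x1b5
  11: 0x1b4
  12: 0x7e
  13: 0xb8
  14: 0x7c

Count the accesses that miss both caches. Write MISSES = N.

#0 0x1b0→b54/s6 MISS; vc=[]
#1 0x1b4→b54/s6 L1-HIT; vc=[]
#2 0x1b0→b54/s6 L1-HIT; vc=[]
#3 0x65→b12/s4 MISS; vc=[]
#4 0x61→b12/s4 L1-HIT; vc=[]
#5 0x1b5→b54/s6 L1-HIT; vc=[]
#6 0x1b4→b54/s6 L1-HIT; vc=[]
#7 0x1b5→b54/s6 L1-HIT; vc=[]
#8 0x133→b38/s6 MISS; vc=[54]
#9 0x133→b38/s6 L1-HIT; vc=[54]
#10 0x1b5→b54/s6 VC-HIT; vc=[38]
#11 0x1b4→b54/s6 L1-HIT; vc=[38]
#12 0x7e→b15/s7 MISS; vc=[38]
#13 0xb8→b23/s7 MISS; vc=[38,15]
#14 0x7c→b15/s7 VC-HIT; vc=[38,23]

MISSES = 5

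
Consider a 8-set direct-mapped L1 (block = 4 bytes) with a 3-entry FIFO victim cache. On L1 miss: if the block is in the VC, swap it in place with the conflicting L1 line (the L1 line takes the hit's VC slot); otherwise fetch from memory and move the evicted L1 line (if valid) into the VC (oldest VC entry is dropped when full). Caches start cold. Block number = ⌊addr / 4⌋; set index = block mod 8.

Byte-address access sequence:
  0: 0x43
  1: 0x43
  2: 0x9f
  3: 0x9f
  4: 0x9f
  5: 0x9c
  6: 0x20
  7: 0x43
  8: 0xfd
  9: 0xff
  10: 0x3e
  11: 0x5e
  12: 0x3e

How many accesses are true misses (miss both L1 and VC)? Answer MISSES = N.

MISSES = 6

0: 0x43 (blk 16, set 0) → MISS  vc=[]
1: 0x43 (blk 16, set 0) → L1-HIT  vc=[]
2: 0x9f (blk 39, set 7) → MISS  vc=[]
3: 0x9f (blk 39, set 7) → L1-HIT  vc=[]
4: 0x9f (blk 39, set 7) → L1-HIT  vc=[]
5: 0x9c (blk 39, set 7) → L1-HIT  vc=[]
6: 0x20 (blk 8, set 0) → MISS  vc=[16]
7: 0x43 (blk 16, set 0) → VC-HIT  vc=[8]
8: 0xfd (blk 63, set 7) → MISS  vc=[8, 39]
9: 0xff (blk 63, set 7) → L1-HIT  vc=[8, 39]
10: 0x3e (blk 15, set 7) → MISS  vc=[8, 39, 63]
11: 0x5e (blk 23, set 7) → MISS  vc=[39, 63, 15]
12: 0x3e (blk 15, set 7) → VC-HIT  vc=[39, 63, 23]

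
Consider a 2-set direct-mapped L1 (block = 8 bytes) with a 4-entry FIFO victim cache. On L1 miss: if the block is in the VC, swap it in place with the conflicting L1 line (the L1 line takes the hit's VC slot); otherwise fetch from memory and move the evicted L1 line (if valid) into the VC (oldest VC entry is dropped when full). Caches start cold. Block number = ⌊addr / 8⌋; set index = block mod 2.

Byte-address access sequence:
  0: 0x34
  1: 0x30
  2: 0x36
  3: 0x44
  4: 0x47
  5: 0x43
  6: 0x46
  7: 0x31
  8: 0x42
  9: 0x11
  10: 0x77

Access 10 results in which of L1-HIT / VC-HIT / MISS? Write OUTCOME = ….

OUTCOME = MISS

0: 0x34 (blk 6, set 0) → MISS  vc=[]
1: 0x30 (blk 6, set 0) → L1-HIT  vc=[]
2: 0x36 (blk 6, set 0) → L1-HIT  vc=[]
3: 0x44 (blk 8, set 0) → MISS  vc=[6]
4: 0x47 (blk 8, set 0) → L1-HIT  vc=[6]
5: 0x43 (blk 8, set 0) → L1-HIT  vc=[6]
6: 0x46 (blk 8, set 0) → L1-HIT  vc=[6]
7: 0x31 (blk 6, set 0) → VC-HIT  vc=[8]
8: 0x42 (blk 8, set 0) → VC-HIT  vc=[6]
9: 0x11 (blk 2, set 0) → MISS  vc=[6, 8]
10: 0x77 (blk 14, set 0) → MISS  vc=[6, 8, 2]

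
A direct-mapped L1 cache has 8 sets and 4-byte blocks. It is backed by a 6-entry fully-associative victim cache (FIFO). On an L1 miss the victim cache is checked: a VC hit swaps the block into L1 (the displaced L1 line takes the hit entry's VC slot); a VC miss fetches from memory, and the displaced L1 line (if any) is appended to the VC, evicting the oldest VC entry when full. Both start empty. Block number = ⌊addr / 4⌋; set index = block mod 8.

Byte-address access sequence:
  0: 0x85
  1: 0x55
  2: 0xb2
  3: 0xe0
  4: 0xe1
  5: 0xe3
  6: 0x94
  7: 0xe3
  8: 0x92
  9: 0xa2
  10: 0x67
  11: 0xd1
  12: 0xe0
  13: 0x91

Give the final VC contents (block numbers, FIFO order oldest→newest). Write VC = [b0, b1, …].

VC = [21, 44, 40, 33, 52]

  [0] addr=0x85 blk=33 s=1: MISS | VC []
  [1] addr=0x55 blk=21 s=5: MISS | VC []
  [2] addr=0xb2 blk=44 s=4: MISS | VC []
  [3] addr=0xe0 blk=56 s=0: MISS | VC []
  [4] addr=0xe1 blk=56 s=0: L1-HIT | VC []
  [5] addr=0xe3 blk=56 s=0: L1-HIT | VC []
  [6] addr=0x94 blk=37 s=5: MISS | VC [21]
  [7] addr=0xe3 blk=56 s=0: L1-HIT | VC [21]
  [8] addr=0x92 blk=36 s=4: MISS | VC [21, 44]
  [9] addr=0xa2 blk=40 s=0: MISS | VC [21, 44, 56]
  [10] addr=0x67 blk=25 s=1: MISS | VC [21, 44, 56, 33]
  [11] addr=0xd1 blk=52 s=4: MISS | VC [21, 44, 56, 33, 36]
  [12] addr=0xe0 blk=56 s=0: VC-HIT | VC [21, 44, 40, 33, 36]
  [13] addr=0x91 blk=36 s=4: VC-HIT | VC [21, 44, 40, 33, 52]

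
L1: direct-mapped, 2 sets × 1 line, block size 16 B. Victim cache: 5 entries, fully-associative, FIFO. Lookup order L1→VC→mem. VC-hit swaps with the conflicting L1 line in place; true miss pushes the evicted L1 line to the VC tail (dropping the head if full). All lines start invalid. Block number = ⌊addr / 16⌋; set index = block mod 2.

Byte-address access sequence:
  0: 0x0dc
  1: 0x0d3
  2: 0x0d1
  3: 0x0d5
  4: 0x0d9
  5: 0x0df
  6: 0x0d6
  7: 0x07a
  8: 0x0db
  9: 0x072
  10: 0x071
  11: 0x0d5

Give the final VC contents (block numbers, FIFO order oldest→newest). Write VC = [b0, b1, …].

#0 0xdc→b13/s1 MISS; vc=[]
#1 0xd3→b13/s1 L1-HIT; vc=[]
#2 0xd1→b13/s1 L1-HIT; vc=[]
#3 0xd5→b13/s1 L1-HIT; vc=[]
#4 0xd9→b13/s1 L1-HIT; vc=[]
#5 0xdf→b13/s1 L1-HIT; vc=[]
#6 0xd6→b13/s1 L1-HIT; vc=[]
#7 0x7a→b7/s1 MISS; vc=[13]
#8 0xdb→b13/s1 VC-HIT; vc=[7]
#9 0x72→b7/s1 VC-HIT; vc=[13]
#10 0x71→b7/s1 L1-HIT; vc=[13]
#11 0xd5→b13/s1 VC-HIT; vc=[7]

VC = [7]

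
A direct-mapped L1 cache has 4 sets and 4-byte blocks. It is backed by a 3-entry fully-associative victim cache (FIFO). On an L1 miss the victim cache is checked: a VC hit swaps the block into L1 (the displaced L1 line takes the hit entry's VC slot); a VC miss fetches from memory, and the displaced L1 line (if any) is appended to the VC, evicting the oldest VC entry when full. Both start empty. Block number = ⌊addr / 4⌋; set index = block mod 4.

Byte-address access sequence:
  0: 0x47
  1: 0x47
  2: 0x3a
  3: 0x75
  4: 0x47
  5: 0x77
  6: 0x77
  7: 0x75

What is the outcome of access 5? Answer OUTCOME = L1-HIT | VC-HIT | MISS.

#0 0x47→b17/s1 MISS; vc=[]
#1 0x47→b17/s1 L1-HIT; vc=[]
#2 0x3a→b14/s2 MISS; vc=[]
#3 0x75→b29/s1 MISS; vc=[17]
#4 0x47→b17/s1 VC-HIT; vc=[29]
#5 0x77→b29/s1 VC-HIT; vc=[17]
#6 0x77→b29/s1 L1-HIT; vc=[17]
#7 0x75→b29/s1 L1-HIT; vc=[17]

OUTCOME = VC-HIT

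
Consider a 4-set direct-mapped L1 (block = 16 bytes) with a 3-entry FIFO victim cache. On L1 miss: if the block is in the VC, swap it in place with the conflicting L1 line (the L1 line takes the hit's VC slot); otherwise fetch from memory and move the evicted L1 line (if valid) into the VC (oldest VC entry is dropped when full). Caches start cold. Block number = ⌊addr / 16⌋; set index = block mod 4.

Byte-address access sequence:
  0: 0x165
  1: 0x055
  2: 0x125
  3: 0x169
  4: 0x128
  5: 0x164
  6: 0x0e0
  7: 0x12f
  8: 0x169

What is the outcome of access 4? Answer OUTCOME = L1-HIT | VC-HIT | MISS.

OUTCOME = VC-HIT

0: 0x165 (blk 22, set 2) → MISS  vc=[]
1: 0x55 (blk 5, set 1) → MISS  vc=[]
2: 0x125 (blk 18, set 2) → MISS  vc=[22]
3: 0x169 (blk 22, set 2) → VC-HIT  vc=[18]
4: 0x128 (blk 18, set 2) → VC-HIT  vc=[22]
5: 0x164 (blk 22, set 2) → VC-HIT  vc=[18]
6: 0xe0 (blk 14, set 2) → MISS  vc=[18, 22]
7: 0x12f (blk 18, set 2) → VC-HIT  vc=[14, 22]
8: 0x169 (blk 22, set 2) → VC-HIT  vc=[14, 18]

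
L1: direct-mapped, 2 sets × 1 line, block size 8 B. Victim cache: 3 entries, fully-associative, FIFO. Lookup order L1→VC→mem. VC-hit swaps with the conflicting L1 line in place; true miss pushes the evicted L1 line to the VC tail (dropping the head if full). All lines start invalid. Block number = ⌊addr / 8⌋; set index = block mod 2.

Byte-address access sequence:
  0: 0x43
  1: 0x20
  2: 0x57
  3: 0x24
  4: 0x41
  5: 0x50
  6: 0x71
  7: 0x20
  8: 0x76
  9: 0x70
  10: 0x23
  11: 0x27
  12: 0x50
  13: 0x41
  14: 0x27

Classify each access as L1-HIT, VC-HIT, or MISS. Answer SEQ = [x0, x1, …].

0: 0x43 (blk 8, set 0) → MISS  vc=[]
1: 0x20 (blk 4, set 0) → MISS  vc=[8]
2: 0x57 (blk 10, set 0) → MISS  vc=[8, 4]
3: 0x24 (blk 4, set 0) → VC-HIT  vc=[8, 10]
4: 0x41 (blk 8, set 0) → VC-HIT  vc=[4, 10]
5: 0x50 (blk 10, set 0) → VC-HIT  vc=[4, 8]
6: 0x71 (blk 14, set 0) → MISS  vc=[4, 8, 10]
7: 0x20 (blk 4, set 0) → VC-HIT  vc=[14, 8, 10]
8: 0x76 (blk 14, set 0) → VC-HIT  vc=[4, 8, 10]
9: 0x70 (blk 14, set 0) → L1-HIT  vc=[4, 8, 10]
10: 0x23 (blk 4, set 0) → VC-HIT  vc=[14, 8, 10]
11: 0x27 (blk 4, set 0) → L1-HIT  vc=[14, 8, 10]
12: 0x50 (blk 10, set 0) → VC-HIT  vc=[14, 8, 4]
13: 0x41 (blk 8, set 0) → VC-HIT  vc=[14, 10, 4]
14: 0x27 (blk 4, set 0) → VC-HIT  vc=[14, 10, 8]

SEQ = [MISS, MISS, MISS, VC-HIT, VC-HIT, VC-HIT, MISS, VC-HIT, VC-HIT, L1-HIT, VC-HIT, L1-HIT, VC-HIT, VC-HIT, VC-HIT]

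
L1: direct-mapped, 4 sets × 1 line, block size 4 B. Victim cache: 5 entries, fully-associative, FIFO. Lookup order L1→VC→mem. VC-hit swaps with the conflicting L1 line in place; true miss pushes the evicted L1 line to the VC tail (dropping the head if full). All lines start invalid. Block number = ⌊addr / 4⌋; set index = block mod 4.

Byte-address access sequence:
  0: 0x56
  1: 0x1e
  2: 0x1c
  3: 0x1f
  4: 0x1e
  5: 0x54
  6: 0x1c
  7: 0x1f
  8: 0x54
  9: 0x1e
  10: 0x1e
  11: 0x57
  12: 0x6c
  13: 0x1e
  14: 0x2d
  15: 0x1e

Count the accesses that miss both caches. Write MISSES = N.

MISSES = 4

#0 0x56→b21/s1 MISS; vc=[]
#1 0x1e→b7/s3 MISS; vc=[]
#2 0x1c→b7/s3 L1-HIT; vc=[]
#3 0x1f→b7/s3 L1-HIT; vc=[]
#4 0x1e→b7/s3 L1-HIT; vc=[]
#5 0x54→b21/s1 L1-HIT; vc=[]
#6 0x1c→b7/s3 L1-HIT; vc=[]
#7 0x1f→b7/s3 L1-HIT; vc=[]
#8 0x54→b21/s1 L1-HIT; vc=[]
#9 0x1e→b7/s3 L1-HIT; vc=[]
#10 0x1e→b7/s3 L1-HIT; vc=[]
#11 0x57→b21/s1 L1-HIT; vc=[]
#12 0x6c→b27/s3 MISS; vc=[7]
#13 0x1e→b7/s3 VC-HIT; vc=[27]
#14 0x2d→b11/s3 MISS; vc=[27,7]
#15 0x1e→b7/s3 VC-HIT; vc=[27,11]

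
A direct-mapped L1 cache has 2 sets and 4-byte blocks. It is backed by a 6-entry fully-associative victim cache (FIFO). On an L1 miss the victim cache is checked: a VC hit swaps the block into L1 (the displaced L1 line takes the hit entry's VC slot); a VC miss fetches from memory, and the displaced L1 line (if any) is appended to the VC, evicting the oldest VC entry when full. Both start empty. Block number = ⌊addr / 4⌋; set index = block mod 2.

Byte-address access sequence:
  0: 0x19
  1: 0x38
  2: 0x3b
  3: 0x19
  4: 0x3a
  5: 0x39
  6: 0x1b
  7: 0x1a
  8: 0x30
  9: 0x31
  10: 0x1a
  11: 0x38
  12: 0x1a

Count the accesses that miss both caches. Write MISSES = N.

0: 0x19 (blk 6, set 0) → MISS  vc=[]
1: 0x38 (blk 14, set 0) → MISS  vc=[6]
2: 0x3b (blk 14, set 0) → L1-HIT  vc=[6]
3: 0x19 (blk 6, set 0) → VC-HIT  vc=[14]
4: 0x3a (blk 14, set 0) → VC-HIT  vc=[6]
5: 0x39 (blk 14, set 0) → L1-HIT  vc=[6]
6: 0x1b (blk 6, set 0) → VC-HIT  vc=[14]
7: 0x1a (blk 6, set 0) → L1-HIT  vc=[14]
8: 0x30 (blk 12, set 0) → MISS  vc=[14, 6]
9: 0x31 (blk 12, set 0) → L1-HIT  vc=[14, 6]
10: 0x1a (blk 6, set 0) → VC-HIT  vc=[14, 12]
11: 0x38 (blk 14, set 0) → VC-HIT  vc=[6, 12]
12: 0x1a (blk 6, set 0) → VC-HIT  vc=[14, 12]

MISSES = 3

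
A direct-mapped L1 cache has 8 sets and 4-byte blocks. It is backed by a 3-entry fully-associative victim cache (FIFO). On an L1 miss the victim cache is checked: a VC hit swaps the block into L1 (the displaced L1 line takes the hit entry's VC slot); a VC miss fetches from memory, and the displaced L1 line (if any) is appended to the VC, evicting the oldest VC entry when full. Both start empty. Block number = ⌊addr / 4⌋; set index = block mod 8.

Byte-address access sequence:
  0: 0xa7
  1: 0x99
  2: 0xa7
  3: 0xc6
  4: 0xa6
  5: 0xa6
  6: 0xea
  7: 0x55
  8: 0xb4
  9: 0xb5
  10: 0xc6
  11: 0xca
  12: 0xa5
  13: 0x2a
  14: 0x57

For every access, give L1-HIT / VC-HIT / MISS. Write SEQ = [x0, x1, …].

SEQ = [MISS, MISS, L1-HIT, MISS, VC-HIT, L1-HIT, MISS, MISS, MISS, L1-HIT, VC-HIT, MISS, VC-HIT, MISS, VC-HIT]

#0 0xa7→b41/s1 MISS; vc=[]
#1 0x99→b38/s6 MISS; vc=[]
#2 0xa7→b41/s1 L1-HIT; vc=[]
#3 0xc6→b49/s1 MISS; vc=[41]
#4 0xa6→b41/s1 VC-HIT; vc=[49]
#5 0xa6→b41/s1 L1-HIT; vc=[49]
#6 0xea→b58/s2 MISS; vc=[49]
#7 0x55→b21/s5 MISS; vc=[49]
#8 0xb4→b45/s5 MISS; vc=[49,21]
#9 0xb5→b45/s5 L1-HIT; vc=[49,21]
#10 0xc6→b49/s1 VC-HIT; vc=[41,21]
#11 0xca→b50/s2 MISS; vc=[41,21,58]
#12 0xa5→b41/s1 VC-HIT; vc=[49,21,58]
#13 0x2a→b10/s2 MISS; vc=[21,58,50]
#14 0x57→b21/s5 VC-HIT; vc=[45,58,50]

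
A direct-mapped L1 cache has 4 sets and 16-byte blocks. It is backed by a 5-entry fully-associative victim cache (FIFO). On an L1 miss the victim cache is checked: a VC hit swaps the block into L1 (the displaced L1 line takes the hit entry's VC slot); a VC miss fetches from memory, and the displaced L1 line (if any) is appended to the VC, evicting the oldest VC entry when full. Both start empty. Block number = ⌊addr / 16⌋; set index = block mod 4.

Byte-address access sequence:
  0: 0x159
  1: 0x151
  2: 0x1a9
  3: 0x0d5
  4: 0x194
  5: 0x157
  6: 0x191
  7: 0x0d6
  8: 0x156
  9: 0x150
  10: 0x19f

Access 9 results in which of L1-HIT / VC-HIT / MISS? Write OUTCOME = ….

#0 0x159→b21/s1 MISS; vc=[]
#1 0x151→b21/s1 L1-HIT; vc=[]
#2 0x1a9→b26/s2 MISS; vc=[]
#3 0xd5→b13/s1 MISS; vc=[21]
#4 0x194→b25/s1 MISS; vc=[21,13]
#5 0x157→b21/s1 VC-HIT; vc=[25,13]
#6 0x191→b25/s1 VC-HIT; vc=[21,13]
#7 0xd6→b13/s1 VC-HIT; vc=[21,25]
#8 0x156→b21/s1 VC-HIT; vc=[13,25]
#9 0x150→b21/s1 L1-HIT; vc=[13,25]
#10 0x19f→b25/s1 VC-HIT; vc=[13,21]

OUTCOME = L1-HIT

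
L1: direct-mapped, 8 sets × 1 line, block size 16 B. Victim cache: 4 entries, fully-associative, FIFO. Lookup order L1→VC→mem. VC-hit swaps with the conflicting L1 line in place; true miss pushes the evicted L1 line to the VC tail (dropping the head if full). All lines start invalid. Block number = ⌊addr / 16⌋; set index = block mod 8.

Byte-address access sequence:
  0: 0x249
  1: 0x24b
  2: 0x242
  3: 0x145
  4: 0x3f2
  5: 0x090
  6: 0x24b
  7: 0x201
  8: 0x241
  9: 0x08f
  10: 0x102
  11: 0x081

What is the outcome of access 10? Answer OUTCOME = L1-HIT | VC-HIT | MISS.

OUTCOME = MISS

  [0] addr=0x249 blk=36 s=4: MISS | VC []
  [1] addr=0x24b blk=36 s=4: L1-HIT | VC []
  [2] addr=0x242 blk=36 s=4: L1-HIT | VC []
  [3] addr=0x145 blk=20 s=4: MISS | VC [36]
  [4] addr=0x3f2 blk=63 s=7: MISS | VC [36]
  [5] addr=0x90 blk=9 s=1: MISS | VC [36]
  [6] addr=0x24b blk=36 s=4: VC-HIT | VC [20]
  [7] addr=0x201 blk=32 s=0: MISS | VC [20]
  [8] addr=0x241 blk=36 s=4: L1-HIT | VC [20]
  [9] addr=0x8f blk=8 s=0: MISS | VC [20, 32]
  [10] addr=0x102 blk=16 s=0: MISS | VC [20, 32, 8]
  [11] addr=0x81 blk=8 s=0: VC-HIT | VC [20, 32, 16]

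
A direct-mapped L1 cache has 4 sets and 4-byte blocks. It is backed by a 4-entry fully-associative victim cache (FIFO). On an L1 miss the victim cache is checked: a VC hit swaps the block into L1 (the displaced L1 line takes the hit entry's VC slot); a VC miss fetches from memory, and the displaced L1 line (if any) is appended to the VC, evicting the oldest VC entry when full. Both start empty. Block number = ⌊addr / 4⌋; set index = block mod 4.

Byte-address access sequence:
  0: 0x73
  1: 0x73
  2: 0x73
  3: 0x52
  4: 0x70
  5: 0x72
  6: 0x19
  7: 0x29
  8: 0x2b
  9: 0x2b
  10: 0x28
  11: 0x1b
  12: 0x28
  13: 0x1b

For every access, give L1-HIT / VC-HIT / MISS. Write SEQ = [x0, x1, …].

SEQ = [MISS, L1-HIT, L1-HIT, MISS, VC-HIT, L1-HIT, MISS, MISS, L1-HIT, L1-HIT, L1-HIT, VC-HIT, VC-HIT, VC-HIT]

0: 0x73 (blk 28, set 0) → MISS  vc=[]
1: 0x73 (blk 28, set 0) → L1-HIT  vc=[]
2: 0x73 (blk 28, set 0) → L1-HIT  vc=[]
3: 0x52 (blk 20, set 0) → MISS  vc=[28]
4: 0x70 (blk 28, set 0) → VC-HIT  vc=[20]
5: 0x72 (blk 28, set 0) → L1-HIT  vc=[20]
6: 0x19 (blk 6, set 2) → MISS  vc=[20]
7: 0x29 (blk 10, set 2) → MISS  vc=[20, 6]
8: 0x2b (blk 10, set 2) → L1-HIT  vc=[20, 6]
9: 0x2b (blk 10, set 2) → L1-HIT  vc=[20, 6]
10: 0x28 (blk 10, set 2) → L1-HIT  vc=[20, 6]
11: 0x1b (blk 6, set 2) → VC-HIT  vc=[20, 10]
12: 0x28 (blk 10, set 2) → VC-HIT  vc=[20, 6]
13: 0x1b (blk 6, set 2) → VC-HIT  vc=[20, 10]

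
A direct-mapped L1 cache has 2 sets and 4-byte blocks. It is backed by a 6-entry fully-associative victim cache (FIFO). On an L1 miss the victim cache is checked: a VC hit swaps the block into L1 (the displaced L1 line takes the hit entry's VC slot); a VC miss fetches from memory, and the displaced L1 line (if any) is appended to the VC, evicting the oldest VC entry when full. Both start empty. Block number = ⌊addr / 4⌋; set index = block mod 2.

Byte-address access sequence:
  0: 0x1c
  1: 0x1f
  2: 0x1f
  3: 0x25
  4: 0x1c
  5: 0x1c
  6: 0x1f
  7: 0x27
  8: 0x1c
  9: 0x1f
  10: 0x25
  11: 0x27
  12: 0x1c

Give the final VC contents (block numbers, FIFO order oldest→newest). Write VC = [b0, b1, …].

VC = [9]

  [0] addr=0x1c blk=7 s=1: MISS | VC []
  [1] addr=0x1f blk=7 s=1: L1-HIT | VC []
  [2] addr=0x1f blk=7 s=1: L1-HIT | VC []
  [3] addr=0x25 blk=9 s=1: MISS | VC [7]
  [4] addr=0x1c blk=7 s=1: VC-HIT | VC [9]
  [5] addr=0x1c blk=7 s=1: L1-HIT | VC [9]
  [6] addr=0x1f blk=7 s=1: L1-HIT | VC [9]
  [7] addr=0x27 blk=9 s=1: VC-HIT | VC [7]
  [8] addr=0x1c blk=7 s=1: VC-HIT | VC [9]
  [9] addr=0x1f blk=7 s=1: L1-HIT | VC [9]
  [10] addr=0x25 blk=9 s=1: VC-HIT | VC [7]
  [11] addr=0x27 blk=9 s=1: L1-HIT | VC [7]
  [12] addr=0x1c blk=7 s=1: VC-HIT | VC [9]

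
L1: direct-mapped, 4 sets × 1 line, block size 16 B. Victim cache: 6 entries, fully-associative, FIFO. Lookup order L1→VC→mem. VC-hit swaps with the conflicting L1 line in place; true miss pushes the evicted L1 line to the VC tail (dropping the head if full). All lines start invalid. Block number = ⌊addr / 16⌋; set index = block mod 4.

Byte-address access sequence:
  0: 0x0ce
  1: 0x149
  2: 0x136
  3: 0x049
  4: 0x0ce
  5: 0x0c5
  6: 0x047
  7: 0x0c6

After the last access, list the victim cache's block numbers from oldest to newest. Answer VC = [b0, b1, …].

VC = [4, 20]

0: 0xce (blk 12, set 0) → MISS  vc=[]
1: 0x149 (blk 20, set 0) → MISS  vc=[12]
2: 0x136 (blk 19, set 3) → MISS  vc=[12]
3: 0x49 (blk 4, set 0) → MISS  vc=[12, 20]
4: 0xce (blk 12, set 0) → VC-HIT  vc=[4, 20]
5: 0xc5 (blk 12, set 0) → L1-HIT  vc=[4, 20]
6: 0x47 (blk 4, set 0) → VC-HIT  vc=[12, 20]
7: 0xc6 (blk 12, set 0) → VC-HIT  vc=[4, 20]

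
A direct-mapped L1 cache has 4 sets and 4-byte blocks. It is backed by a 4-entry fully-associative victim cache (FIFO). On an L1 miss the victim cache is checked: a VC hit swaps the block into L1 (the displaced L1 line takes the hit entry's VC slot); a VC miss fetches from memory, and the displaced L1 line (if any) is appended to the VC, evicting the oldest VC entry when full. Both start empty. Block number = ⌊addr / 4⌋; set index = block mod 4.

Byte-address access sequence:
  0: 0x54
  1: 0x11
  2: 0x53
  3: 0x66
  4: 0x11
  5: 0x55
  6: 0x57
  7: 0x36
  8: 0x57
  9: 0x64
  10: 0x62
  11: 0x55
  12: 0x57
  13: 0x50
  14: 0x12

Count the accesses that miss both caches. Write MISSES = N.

MISSES = 6

  [0] addr=0x54 blk=21 s=1: MISS | VC []
  [1] addr=0x11 blk=4 s=0: MISS | VC []
  [2] addr=0x53 blk=20 s=0: MISS | VC [4]
  [3] addr=0x66 blk=25 s=1: MISS | VC [4, 21]
  [4] addr=0x11 blk=4 s=0: VC-HIT | VC [20, 21]
  [5] addr=0x55 blk=21 s=1: VC-HIT | VC [20, 25]
  [6] addr=0x57 blk=21 s=1: L1-HIT | VC [20, 25]
  [7] addr=0x36 blk=13 s=1: MISS | VC [20, 25, 21]
  [8] addr=0x57 blk=21 s=1: VC-HIT | VC [20, 25, 13]
  [9] addr=0x64 blk=25 s=1: VC-HIT | VC [20, 21, 13]
  [10] addr=0x62 blk=24 s=0: MISS | VC [20, 21, 13, 4]
  [11] addr=0x55 blk=21 s=1: VC-HIT | VC [20, 25, 13, 4]
  [12] addr=0x57 blk=21 s=1: L1-HIT | VC [20, 25, 13, 4]
  [13] addr=0x50 blk=20 s=0: VC-HIT | VC [24, 25, 13, 4]
  [14] addr=0x12 blk=4 s=0: VC-HIT | VC [24, 25, 13, 20]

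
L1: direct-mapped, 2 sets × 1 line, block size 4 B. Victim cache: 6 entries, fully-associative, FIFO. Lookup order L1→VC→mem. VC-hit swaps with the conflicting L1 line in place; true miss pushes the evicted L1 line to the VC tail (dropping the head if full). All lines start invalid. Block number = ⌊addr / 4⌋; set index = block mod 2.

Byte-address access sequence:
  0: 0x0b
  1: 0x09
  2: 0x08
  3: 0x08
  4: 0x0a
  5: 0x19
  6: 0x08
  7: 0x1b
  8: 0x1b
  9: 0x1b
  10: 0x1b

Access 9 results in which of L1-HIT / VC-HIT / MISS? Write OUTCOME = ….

  [0] addr=0xb blk=2 s=0: MISS | VC []
  [1] addr=0x9 blk=2 s=0: L1-HIT | VC []
  [2] addr=0x8 blk=2 s=0: L1-HIT | VC []
  [3] addr=0x8 blk=2 s=0: L1-HIT | VC []
  [4] addr=0xa blk=2 s=0: L1-HIT | VC []
  [5] addr=0x19 blk=6 s=0: MISS | VC [2]
  [6] addr=0x8 blk=2 s=0: VC-HIT | VC [6]
  [7] addr=0x1b blk=6 s=0: VC-HIT | VC [2]
  [8] addr=0x1b blk=6 s=0: L1-HIT | VC [2]
  [9] addr=0x1b blk=6 s=0: L1-HIT | VC [2]
  [10] addr=0x1b blk=6 s=0: L1-HIT | VC [2]

OUTCOME = L1-HIT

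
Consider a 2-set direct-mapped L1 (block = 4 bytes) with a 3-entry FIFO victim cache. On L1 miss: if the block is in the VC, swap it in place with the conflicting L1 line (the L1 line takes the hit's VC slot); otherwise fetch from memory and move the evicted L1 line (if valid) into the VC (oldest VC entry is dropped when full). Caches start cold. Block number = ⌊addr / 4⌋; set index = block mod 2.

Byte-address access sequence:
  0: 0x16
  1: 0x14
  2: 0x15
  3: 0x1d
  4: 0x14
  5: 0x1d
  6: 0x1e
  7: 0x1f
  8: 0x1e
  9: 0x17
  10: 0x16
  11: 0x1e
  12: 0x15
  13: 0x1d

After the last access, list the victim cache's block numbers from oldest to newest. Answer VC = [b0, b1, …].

  [0] addr=0x16 blk=5 s=1: MISS | VC []
  [1] addr=0x14 blk=5 s=1: L1-HIT | VC []
  [2] addr=0x15 blk=5 s=1: L1-HIT | VC []
  [3] addr=0x1d blk=7 s=1: MISS | VC [5]
  [4] addr=0x14 blk=5 s=1: VC-HIT | VC [7]
  [5] addr=0x1d blk=7 s=1: VC-HIT | VC [5]
  [6] addr=0x1e blk=7 s=1: L1-HIT | VC [5]
  [7] addr=0x1f blk=7 s=1: L1-HIT | VC [5]
  [8] addr=0x1e blk=7 s=1: L1-HIT | VC [5]
  [9] addr=0x17 blk=5 s=1: VC-HIT | VC [7]
  [10] addr=0x16 blk=5 s=1: L1-HIT | VC [7]
  [11] addr=0x1e blk=7 s=1: VC-HIT | VC [5]
  [12] addr=0x15 blk=5 s=1: VC-HIT | VC [7]
  [13] addr=0x1d blk=7 s=1: VC-HIT | VC [5]

VC = [5]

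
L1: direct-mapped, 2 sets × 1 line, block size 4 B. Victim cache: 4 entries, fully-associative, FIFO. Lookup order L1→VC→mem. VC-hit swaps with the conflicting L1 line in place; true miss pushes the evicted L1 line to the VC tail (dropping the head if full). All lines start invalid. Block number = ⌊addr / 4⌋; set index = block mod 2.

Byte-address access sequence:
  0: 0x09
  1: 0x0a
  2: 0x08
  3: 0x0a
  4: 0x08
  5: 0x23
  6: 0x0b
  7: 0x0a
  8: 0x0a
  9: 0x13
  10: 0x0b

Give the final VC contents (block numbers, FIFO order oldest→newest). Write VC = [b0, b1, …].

VC = [8, 4]

  [0] addr=0x9 blk=2 s=0: MISS | VC []
  [1] addr=0xa blk=2 s=0: L1-HIT | VC []
  [2] addr=0x8 blk=2 s=0: L1-HIT | VC []
  [3] addr=0xa blk=2 s=0: L1-HIT | VC []
  [4] addr=0x8 blk=2 s=0: L1-HIT | VC []
  [5] addr=0x23 blk=8 s=0: MISS | VC [2]
  [6] addr=0xb blk=2 s=0: VC-HIT | VC [8]
  [7] addr=0xa blk=2 s=0: L1-HIT | VC [8]
  [8] addr=0xa blk=2 s=0: L1-HIT | VC [8]
  [9] addr=0x13 blk=4 s=0: MISS | VC [8, 2]
  [10] addr=0xb blk=2 s=0: VC-HIT | VC [8, 4]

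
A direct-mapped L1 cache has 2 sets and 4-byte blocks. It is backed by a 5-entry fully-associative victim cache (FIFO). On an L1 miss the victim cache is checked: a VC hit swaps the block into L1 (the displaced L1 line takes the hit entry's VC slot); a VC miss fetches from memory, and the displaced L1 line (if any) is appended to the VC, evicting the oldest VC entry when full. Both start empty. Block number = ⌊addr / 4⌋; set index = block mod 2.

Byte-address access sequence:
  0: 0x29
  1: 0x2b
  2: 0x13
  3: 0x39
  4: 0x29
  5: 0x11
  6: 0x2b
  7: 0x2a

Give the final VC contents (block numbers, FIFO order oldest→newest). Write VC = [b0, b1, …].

VC = [14, 4]

0: 0x29 (blk 10, set 0) → MISS  vc=[]
1: 0x2b (blk 10, set 0) → L1-HIT  vc=[]
2: 0x13 (blk 4, set 0) → MISS  vc=[10]
3: 0x39 (blk 14, set 0) → MISS  vc=[10, 4]
4: 0x29 (blk 10, set 0) → VC-HIT  vc=[14, 4]
5: 0x11 (blk 4, set 0) → VC-HIT  vc=[14, 10]
6: 0x2b (blk 10, set 0) → VC-HIT  vc=[14, 4]
7: 0x2a (blk 10, set 0) → L1-HIT  vc=[14, 4]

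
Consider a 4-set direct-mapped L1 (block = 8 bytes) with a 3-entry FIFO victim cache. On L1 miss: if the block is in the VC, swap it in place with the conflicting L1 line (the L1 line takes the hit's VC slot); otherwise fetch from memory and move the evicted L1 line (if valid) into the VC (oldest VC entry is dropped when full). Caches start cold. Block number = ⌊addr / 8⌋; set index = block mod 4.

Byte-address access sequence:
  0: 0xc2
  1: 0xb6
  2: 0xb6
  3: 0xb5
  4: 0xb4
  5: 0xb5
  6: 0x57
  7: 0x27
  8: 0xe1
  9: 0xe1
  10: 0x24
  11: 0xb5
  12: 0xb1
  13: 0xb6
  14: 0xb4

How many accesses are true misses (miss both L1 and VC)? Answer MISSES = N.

  [0] addr=0xc2 blk=24 s=0: MISS | VC []
  [1] addr=0xb6 blk=22 s=2: MISS | VC []
  [2] addr=0xb6 blk=22 s=2: L1-HIT | VC []
  [3] addr=0xb5 blk=22 s=2: L1-HIT | VC []
  [4] addr=0xb4 blk=22 s=2: L1-HIT | VC []
  [5] addr=0xb5 blk=22 s=2: L1-HIT | VC []
  [6] addr=0x57 blk=10 s=2: MISS | VC [22]
  [7] addr=0x27 blk=4 s=0: MISS | VC [22, 24]
  [8] addr=0xe1 blk=28 s=0: MISS | VC [22, 24, 4]
  [9] addr=0xe1 blk=28 s=0: L1-HIT | VC [22, 24, 4]
  [10] addr=0x24 blk=4 s=0: VC-HIT | VC [22, 24, 28]
  [11] addr=0xb5 blk=22 s=2: VC-HIT | VC [10, 24, 28]
  [12] addr=0xb1 blk=22 s=2: L1-HIT | VC [10, 24, 28]
  [13] addr=0xb6 blk=22 s=2: L1-HIT | VC [10, 24, 28]
  [14] addr=0xb4 blk=22 s=2: L1-HIT | VC [10, 24, 28]

MISSES = 5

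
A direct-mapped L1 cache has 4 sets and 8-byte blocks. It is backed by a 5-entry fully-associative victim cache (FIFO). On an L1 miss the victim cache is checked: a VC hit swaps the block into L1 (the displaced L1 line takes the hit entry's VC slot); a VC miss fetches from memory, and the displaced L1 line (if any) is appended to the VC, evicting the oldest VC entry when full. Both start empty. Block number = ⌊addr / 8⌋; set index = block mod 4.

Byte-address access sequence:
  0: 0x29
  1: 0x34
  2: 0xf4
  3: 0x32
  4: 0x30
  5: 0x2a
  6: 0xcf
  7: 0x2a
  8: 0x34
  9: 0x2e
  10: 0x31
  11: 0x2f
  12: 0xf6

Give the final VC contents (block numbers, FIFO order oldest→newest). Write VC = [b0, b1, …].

VC = [6, 25]

#0 0x29→b5/s1 MISS; vc=[]
#1 0x34→b6/s2 MISS; vc=[]
#2 0xf4→b30/s2 MISS; vc=[6]
#3 0x32→b6/s2 VC-HIT; vc=[30]
#4 0x30→b6/s2 L1-HIT; vc=[30]
#5 0x2a→b5/s1 L1-HIT; vc=[30]
#6 0xcf→b25/s1 MISS; vc=[30,5]
#7 0x2a→b5/s1 VC-HIT; vc=[30,25]
#8 0x34→b6/s2 L1-HIT; vc=[30,25]
#9 0x2e→b5/s1 L1-HIT; vc=[30,25]
#10 0x31→b6/s2 L1-HIT; vc=[30,25]
#11 0x2f→b5/s1 L1-HIT; vc=[30,25]
#12 0xf6→b30/s2 VC-HIT; vc=[6,25]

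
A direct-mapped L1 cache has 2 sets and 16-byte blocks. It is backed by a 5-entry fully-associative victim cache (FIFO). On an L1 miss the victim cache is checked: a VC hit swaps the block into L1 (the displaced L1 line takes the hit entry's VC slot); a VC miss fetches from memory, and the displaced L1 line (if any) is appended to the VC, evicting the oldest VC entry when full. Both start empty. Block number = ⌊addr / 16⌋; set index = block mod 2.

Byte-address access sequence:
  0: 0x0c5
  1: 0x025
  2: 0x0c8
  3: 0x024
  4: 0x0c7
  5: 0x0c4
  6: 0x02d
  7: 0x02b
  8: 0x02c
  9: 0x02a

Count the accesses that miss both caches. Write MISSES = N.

0: 0xc5 (blk 12, set 0) → MISS  vc=[]
1: 0x25 (blk 2, set 0) → MISS  vc=[12]
2: 0xc8 (blk 12, set 0) → VC-HIT  vc=[2]
3: 0x24 (blk 2, set 0) → VC-HIT  vc=[12]
4: 0xc7 (blk 12, set 0) → VC-HIT  vc=[2]
5: 0xc4 (blk 12, set 0) → L1-HIT  vc=[2]
6: 0x2d (blk 2, set 0) → VC-HIT  vc=[12]
7: 0x2b (blk 2, set 0) → L1-HIT  vc=[12]
8: 0x2c (blk 2, set 0) → L1-HIT  vc=[12]
9: 0x2a (blk 2, set 0) → L1-HIT  vc=[12]

MISSES = 2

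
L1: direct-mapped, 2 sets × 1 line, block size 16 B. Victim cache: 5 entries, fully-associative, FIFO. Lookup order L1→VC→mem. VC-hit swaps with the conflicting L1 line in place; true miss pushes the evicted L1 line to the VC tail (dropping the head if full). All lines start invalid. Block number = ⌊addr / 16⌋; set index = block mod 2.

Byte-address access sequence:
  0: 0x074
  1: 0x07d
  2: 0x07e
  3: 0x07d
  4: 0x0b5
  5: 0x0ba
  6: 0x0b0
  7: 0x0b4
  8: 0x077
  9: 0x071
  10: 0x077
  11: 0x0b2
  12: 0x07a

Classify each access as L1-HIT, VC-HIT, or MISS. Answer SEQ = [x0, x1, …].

  [0] addr=0x74 blk=7 s=1: MISS | VC []
  [1] addr=0x7d blk=7 s=1: L1-HIT | VC []
  [2] addr=0x7e blk=7 s=1: L1-HIT | VC []
  [3] addr=0x7d blk=7 s=1: L1-HIT | VC []
  [4] addr=0xb5 blk=11 s=1: MISS | VC [7]
  [5] addr=0xba blk=11 s=1: L1-HIT | VC [7]
  [6] addr=0xb0 blk=11 s=1: L1-HIT | VC [7]
  [7] addr=0xb4 blk=11 s=1: L1-HIT | VC [7]
  [8] addr=0x77 blk=7 s=1: VC-HIT | VC [11]
  [9] addr=0x71 blk=7 s=1: L1-HIT | VC [11]
  [10] addr=0x77 blk=7 s=1: L1-HIT | VC [11]
  [11] addr=0xb2 blk=11 s=1: VC-HIT | VC [7]
  [12] addr=0x7a blk=7 s=1: VC-HIT | VC [11]

SEQ = [MISS, L1-HIT, L1-HIT, L1-HIT, MISS, L1-HIT, L1-HIT, L1-HIT, VC-HIT, L1-HIT, L1-HIT, VC-HIT, VC-HIT]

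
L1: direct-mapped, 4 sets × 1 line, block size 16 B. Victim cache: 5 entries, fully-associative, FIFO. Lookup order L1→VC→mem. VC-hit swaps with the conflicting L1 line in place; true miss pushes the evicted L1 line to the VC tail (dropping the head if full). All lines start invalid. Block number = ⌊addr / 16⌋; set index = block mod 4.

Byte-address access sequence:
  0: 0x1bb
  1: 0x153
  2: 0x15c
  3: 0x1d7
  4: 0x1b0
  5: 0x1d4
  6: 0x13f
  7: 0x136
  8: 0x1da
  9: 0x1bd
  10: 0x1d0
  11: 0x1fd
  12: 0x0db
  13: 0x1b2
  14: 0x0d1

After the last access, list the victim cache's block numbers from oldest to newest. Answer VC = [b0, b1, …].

  [0] addr=0x1bb blk=27 s=3: MISS | VC []
  [1] addr=0x153 blk=21 s=1: MISS | VC []
  [2] addr=0x15c blk=21 s=1: L1-HIT | VC []
  [3] addr=0x1d7 blk=29 s=1: MISS | VC [21]
  [4] addr=0x1b0 blk=27 s=3: L1-HIT | VC [21]
  [5] addr=0x1d4 blk=29 s=1: L1-HIT | VC [21]
  [6] addr=0x13f blk=19 s=3: MISS | VC [21, 27]
  [7] addr=0x136 blk=19 s=3: L1-HIT | VC [21, 27]
  [8] addr=0x1da blk=29 s=1: L1-HIT | VC [21, 27]
  [9] addr=0x1bd blk=27 s=3: VC-HIT | VC [21, 19]
  [10] addr=0x1d0 blk=29 s=1: L1-HIT | VC [21, 19]
  [11] addr=0x1fd blk=31 s=3: MISS | VC [21, 19, 27]
  [12] addr=0xdb blk=13 s=1: MISS | VC [21, 19, 27, 29]
  [13] addr=0x1b2 blk=27 s=3: VC-HIT | VC [21, 19, 31, 29]
  [14] addr=0xd1 blk=13 s=1: L1-HIT | VC [21, 19, 31, 29]

VC = [21, 19, 31, 29]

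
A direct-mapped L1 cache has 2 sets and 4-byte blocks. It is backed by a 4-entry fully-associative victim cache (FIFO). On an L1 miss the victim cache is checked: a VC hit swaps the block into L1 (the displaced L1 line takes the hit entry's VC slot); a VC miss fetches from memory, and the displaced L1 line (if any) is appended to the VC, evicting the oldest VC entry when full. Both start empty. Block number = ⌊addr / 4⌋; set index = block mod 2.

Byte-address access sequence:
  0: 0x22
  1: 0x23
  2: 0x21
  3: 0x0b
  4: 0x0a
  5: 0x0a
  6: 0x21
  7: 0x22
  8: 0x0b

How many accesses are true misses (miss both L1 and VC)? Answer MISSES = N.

MISSES = 2

0: 0x22 (blk 8, set 0) → MISS  vc=[]
1: 0x23 (blk 8, set 0) → L1-HIT  vc=[]
2: 0x21 (blk 8, set 0) → L1-HIT  vc=[]
3: 0xb (blk 2, set 0) → MISS  vc=[8]
4: 0xa (blk 2, set 0) → L1-HIT  vc=[8]
5: 0xa (blk 2, set 0) → L1-HIT  vc=[8]
6: 0x21 (blk 8, set 0) → VC-HIT  vc=[2]
7: 0x22 (blk 8, set 0) → L1-HIT  vc=[2]
8: 0xb (blk 2, set 0) → VC-HIT  vc=[8]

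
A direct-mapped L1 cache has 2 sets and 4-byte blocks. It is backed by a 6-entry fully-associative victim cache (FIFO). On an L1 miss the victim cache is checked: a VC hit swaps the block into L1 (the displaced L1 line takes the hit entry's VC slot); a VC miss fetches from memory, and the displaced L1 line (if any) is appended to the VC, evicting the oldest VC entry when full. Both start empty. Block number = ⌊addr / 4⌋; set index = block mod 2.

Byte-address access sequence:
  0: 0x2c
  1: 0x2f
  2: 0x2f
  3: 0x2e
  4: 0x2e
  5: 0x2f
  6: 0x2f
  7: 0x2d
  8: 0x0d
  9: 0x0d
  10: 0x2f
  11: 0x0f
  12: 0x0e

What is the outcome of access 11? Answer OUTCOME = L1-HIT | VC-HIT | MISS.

OUTCOME = VC-HIT

  [0] addr=0x2c blk=11 s=1: MISS | VC []
  [1] addr=0x2f blk=11 s=1: L1-HIT | VC []
  [2] addr=0x2f blk=11 s=1: L1-HIT | VC []
  [3] addr=0x2e blk=11 s=1: L1-HIT | VC []
  [4] addr=0x2e blk=11 s=1: L1-HIT | VC []
  [5] addr=0x2f blk=11 s=1: L1-HIT | VC []
  [6] addr=0x2f blk=11 s=1: L1-HIT | VC []
  [7] addr=0x2d blk=11 s=1: L1-HIT | VC []
  [8] addr=0xd blk=3 s=1: MISS | VC [11]
  [9] addr=0xd blk=3 s=1: L1-HIT | VC [11]
  [10] addr=0x2f blk=11 s=1: VC-HIT | VC [3]
  [11] addr=0xf blk=3 s=1: VC-HIT | VC [11]
  [12] addr=0xe blk=3 s=1: L1-HIT | VC [11]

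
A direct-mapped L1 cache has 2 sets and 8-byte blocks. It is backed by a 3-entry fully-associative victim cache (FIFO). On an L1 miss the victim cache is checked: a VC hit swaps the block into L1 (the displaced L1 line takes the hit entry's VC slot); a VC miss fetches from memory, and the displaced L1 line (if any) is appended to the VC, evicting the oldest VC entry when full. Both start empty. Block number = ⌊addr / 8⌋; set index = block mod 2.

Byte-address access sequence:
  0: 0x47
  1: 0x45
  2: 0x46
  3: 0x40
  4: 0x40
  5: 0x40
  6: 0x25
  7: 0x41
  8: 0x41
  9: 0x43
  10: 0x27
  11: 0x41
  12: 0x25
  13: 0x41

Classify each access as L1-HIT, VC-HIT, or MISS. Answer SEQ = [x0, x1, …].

#0 0x47→b8/s0 MISS; vc=[]
#1 0x45→b8/s0 L1-HIT; vc=[]
#2 0x46→b8/s0 L1-HIT; vc=[]
#3 0x40→b8/s0 L1-HIT; vc=[]
#4 0x40→b8/s0 L1-HIT; vc=[]
#5 0x40→b8/s0 L1-HIT; vc=[]
#6 0x25→b4/s0 MISS; vc=[8]
#7 0x41→b8/s0 VC-HIT; vc=[4]
#8 0x41→b8/s0 L1-HIT; vc=[4]
#9 0x43→b8/s0 L1-HIT; vc=[4]
#10 0x27→b4/s0 VC-HIT; vc=[8]
#11 0x41→b8/s0 VC-HIT; vc=[4]
#12 0x25→b4/s0 VC-HIT; vc=[8]
#13 0x41→b8/s0 VC-HIT; vc=[4]

SEQ = [MISS, L1-HIT, L1-HIT, L1-HIT, L1-HIT, L1-HIT, MISS, VC-HIT, L1-HIT, L1-HIT, VC-HIT, VC-HIT, VC-HIT, VC-HIT]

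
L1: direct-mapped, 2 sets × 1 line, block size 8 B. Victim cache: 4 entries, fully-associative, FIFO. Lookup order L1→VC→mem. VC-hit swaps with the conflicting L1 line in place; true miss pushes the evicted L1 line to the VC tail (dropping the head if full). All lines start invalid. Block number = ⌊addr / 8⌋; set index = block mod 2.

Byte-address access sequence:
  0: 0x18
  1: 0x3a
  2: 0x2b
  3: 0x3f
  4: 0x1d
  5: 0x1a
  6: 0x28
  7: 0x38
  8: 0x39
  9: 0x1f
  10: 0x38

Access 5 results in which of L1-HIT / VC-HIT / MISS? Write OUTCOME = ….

#0 0x18→b3/s1 MISS; vc=[]
#1 0x3a→b7/s1 MISS; vc=[3]
#2 0x2b→b5/s1 MISS; vc=[3,7]
#3 0x3f→b7/s1 VC-HIT; vc=[3,5]
#4 0x1d→b3/s1 VC-HIT; vc=[7,5]
#5 0x1a→b3/s1 L1-HIT; vc=[7,5]
#6 0x28→b5/s1 VC-HIT; vc=[7,3]
#7 0x38→b7/s1 VC-HIT; vc=[5,3]
#8 0x39→b7/s1 L1-HIT; vc=[5,3]
#9 0x1f→b3/s1 VC-HIT; vc=[5,7]
#10 0x38→b7/s1 VC-HIT; vc=[5,3]

OUTCOME = L1-HIT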